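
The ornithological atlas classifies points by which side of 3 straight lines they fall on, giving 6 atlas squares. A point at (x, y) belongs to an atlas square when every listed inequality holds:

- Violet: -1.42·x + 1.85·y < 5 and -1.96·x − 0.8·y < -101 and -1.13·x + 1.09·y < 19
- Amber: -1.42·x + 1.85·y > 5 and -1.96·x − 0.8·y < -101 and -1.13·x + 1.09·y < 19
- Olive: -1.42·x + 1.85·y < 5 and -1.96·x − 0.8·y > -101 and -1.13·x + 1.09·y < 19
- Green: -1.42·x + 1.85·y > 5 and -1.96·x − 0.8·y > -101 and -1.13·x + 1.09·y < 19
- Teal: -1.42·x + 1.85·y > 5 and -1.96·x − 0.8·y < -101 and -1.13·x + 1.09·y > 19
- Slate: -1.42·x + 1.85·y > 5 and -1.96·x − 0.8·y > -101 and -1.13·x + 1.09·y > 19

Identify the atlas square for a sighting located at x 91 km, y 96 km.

-1.42·91 + 1.85·96 = 48.380, which is > 5
-1.96·91 − 0.8·96 = -255.160, which is < -101
-1.13·91 + 1.09·96 = 1.810, which is < 19
This sign pattern matches Amber.

Amber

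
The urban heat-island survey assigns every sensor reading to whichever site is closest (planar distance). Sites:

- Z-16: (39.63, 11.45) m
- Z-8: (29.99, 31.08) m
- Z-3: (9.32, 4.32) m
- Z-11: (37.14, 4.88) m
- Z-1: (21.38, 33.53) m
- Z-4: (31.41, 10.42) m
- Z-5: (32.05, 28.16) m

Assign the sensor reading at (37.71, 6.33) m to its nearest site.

Z-11

Squared distances to each site:
Z-16: 29.901; Z-8: 672.161; Z-3: 810.032; Z-11: 2.427; Z-1: 1006.509; Z-4: 56.418; Z-5: 508.584.
Minimum at Z-11.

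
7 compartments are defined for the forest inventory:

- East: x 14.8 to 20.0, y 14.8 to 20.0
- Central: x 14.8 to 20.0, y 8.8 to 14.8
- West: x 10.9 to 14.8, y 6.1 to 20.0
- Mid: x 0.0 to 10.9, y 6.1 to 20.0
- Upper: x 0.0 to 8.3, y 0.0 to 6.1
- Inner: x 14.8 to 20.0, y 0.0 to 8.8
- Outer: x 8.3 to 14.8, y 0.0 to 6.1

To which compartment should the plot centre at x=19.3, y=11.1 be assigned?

Central

The point has x = 19.3 and y = 11.1.
Only Central satisfies 14.8 ≤ x ≤ 20.0 and 8.8 ≤ y ≤ 14.8.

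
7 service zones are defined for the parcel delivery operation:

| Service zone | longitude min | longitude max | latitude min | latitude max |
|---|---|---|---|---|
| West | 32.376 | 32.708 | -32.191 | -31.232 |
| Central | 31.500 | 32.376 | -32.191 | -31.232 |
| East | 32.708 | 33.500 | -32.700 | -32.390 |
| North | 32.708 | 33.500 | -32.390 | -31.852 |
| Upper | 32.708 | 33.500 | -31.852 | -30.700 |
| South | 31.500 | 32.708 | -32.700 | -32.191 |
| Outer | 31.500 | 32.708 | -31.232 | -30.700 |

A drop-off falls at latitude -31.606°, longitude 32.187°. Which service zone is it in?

The point has longitude = 32.187 and latitude = -31.606.
Only Central satisfies 31.500 ≤ longitude ≤ 32.376 and -32.191 ≤ latitude ≤ -31.232.

Central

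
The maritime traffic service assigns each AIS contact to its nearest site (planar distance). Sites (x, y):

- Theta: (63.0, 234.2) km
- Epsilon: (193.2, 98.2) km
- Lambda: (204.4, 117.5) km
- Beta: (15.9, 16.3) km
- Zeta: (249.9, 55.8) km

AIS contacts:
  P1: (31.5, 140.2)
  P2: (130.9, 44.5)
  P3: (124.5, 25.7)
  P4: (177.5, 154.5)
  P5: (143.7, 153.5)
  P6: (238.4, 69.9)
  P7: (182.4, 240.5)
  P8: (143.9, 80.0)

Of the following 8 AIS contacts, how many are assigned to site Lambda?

2

P1 → Theta
P2 → Epsilon
P3 → Epsilon
P4 → Lambda
P5 → Lambda
P6 → Zeta
P7 → Theta
P8 → Epsilon
2 of the 8 go to Lambda.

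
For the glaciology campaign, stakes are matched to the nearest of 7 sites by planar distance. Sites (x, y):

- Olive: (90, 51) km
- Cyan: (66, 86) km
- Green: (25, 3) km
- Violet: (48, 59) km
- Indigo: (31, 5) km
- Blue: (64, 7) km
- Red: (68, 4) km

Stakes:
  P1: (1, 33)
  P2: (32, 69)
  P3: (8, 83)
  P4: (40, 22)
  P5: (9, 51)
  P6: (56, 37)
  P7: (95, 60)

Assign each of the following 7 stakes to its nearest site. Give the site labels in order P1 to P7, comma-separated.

P1 → Green (d²=1476.00)
P2 → Violet (d²=356.00)
P3 → Violet (d²=2176.00)
P4 → Indigo (d²=370.00)
P5 → Violet (d²=1585.00)
P6 → Violet (d²=548.00)
P7 → Olive (d²=106.00)

Green, Violet, Violet, Indigo, Violet, Violet, Olive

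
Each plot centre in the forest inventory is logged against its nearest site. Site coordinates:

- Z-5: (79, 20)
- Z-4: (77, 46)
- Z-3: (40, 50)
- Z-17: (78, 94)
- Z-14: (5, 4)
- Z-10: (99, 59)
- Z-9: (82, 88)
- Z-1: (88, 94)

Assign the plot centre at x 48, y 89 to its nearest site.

Squared distances to each site:
Z-5: 5722.000; Z-4: 2690.000; Z-3: 1585.000; Z-17: 925.000; Z-14: 9074.000; Z-10: 3501.000; Z-9: 1157.000; Z-1: 1625.000.
Minimum at Z-17.

Z-17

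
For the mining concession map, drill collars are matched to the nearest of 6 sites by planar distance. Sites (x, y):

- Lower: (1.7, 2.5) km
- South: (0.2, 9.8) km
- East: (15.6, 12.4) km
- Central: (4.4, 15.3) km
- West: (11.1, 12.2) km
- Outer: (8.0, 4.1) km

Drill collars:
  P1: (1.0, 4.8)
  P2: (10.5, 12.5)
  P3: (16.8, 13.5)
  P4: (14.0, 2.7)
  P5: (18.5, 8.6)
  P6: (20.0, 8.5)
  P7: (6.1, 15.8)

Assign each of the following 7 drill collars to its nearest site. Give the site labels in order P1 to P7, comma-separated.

Lower, West, East, Outer, East, East, Central

P1 → Lower (d²=5.78)
P2 → West (d²=0.45)
P3 → East (d²=2.65)
P4 → Outer (d²=37.96)
P5 → East (d²=22.85)
P6 → East (d²=34.57)
P7 → Central (d²=3.14)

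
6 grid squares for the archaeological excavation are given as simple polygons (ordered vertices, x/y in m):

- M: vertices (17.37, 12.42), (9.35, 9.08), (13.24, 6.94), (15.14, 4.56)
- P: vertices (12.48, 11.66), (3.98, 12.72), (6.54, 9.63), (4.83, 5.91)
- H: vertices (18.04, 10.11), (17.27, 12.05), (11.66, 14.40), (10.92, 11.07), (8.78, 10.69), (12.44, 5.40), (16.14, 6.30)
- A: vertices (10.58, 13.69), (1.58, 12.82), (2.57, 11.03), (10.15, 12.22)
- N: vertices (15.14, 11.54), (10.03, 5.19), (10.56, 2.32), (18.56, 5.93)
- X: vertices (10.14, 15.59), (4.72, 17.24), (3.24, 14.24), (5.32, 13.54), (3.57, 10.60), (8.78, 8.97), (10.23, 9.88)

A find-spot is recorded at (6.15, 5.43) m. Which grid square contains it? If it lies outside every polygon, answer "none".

none

Cast a ray rightward from (6.15, 5.43). For each polygon, the edges (by vertex number in listed order) whose endpoints lie on opposite sides of y = 5.43, where each meets that height, and whether that is right or left of the point:
M: 3–4 at x≈14.445 (right), 4–1 at x≈15.387 (right) → 2 crossings.
P: no edge straddles that height → 0 crossings.
H: 5–6 at x≈12.419 (right), 6–7 at x≈12.563 (right) → 2 crossings.
A: no edge straddles that height → 0 crossings.
N: 1–2 at x≈10.223 (right), 3–4 at x≈17.452 (right) → 2 crossings.
X: no edge straddles that height → 0 crossings.
All counts are even, so the point lies outside every listed polygon.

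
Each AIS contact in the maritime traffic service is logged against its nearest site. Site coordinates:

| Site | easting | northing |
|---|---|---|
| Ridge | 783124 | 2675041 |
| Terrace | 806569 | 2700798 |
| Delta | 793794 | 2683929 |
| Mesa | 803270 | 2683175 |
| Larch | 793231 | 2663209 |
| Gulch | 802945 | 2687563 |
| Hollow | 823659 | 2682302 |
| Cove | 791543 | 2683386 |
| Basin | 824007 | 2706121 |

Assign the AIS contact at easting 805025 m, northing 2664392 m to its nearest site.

Squared distances to each site:
Ridge: 593055002.000; Terrace: 1327780772.000; Delta: 507829730.000; Mesa: 355881114.000; Larch: 140497925.000; Gulch: 541221641.000; Hollow: 667994056.000; Cove: 542536360.000; Basin: 2101625765.000.
Minimum at Larch.

Larch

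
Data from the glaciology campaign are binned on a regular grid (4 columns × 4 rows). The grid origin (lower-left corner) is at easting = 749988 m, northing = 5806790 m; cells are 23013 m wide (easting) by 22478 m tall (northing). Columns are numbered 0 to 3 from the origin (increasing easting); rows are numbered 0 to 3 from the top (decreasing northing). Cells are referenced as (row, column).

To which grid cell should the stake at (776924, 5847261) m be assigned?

(2, 1)

Column index: ⌊(776924 − 749988) / 23013⌋ = ⌊1.170⌋ = 1
Row offset from origin: ⌊(5847261 − 5806790) / 22478⌋ = ⌊1.800⌋ = 1 → row 2 (counted from top)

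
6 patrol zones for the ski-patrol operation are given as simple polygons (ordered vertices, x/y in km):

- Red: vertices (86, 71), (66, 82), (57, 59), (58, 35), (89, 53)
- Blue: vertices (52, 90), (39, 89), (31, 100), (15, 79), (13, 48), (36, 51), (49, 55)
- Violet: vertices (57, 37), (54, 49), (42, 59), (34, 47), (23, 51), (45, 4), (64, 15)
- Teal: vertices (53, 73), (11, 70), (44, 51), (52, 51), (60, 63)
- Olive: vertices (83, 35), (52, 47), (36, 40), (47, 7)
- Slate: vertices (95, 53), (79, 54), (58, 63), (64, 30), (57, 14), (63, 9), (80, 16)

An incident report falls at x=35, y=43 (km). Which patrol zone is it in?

Cast a ray rightward from (35, 43). For each polygon, the edges (by vertex number in listed order) whose endpoints lie on opposite sides of y = 43, where each meets that height, and whether that is right or left of the point:
Red: 3–4 at x≈57.7 (right), 4–5 at x≈71.8 (right) → 2 crossings.
Blue: no edge straddles that height → 0 crossings.
Violet: 1–2 at x≈55.5 (right), 5–6 at x≈26.7 (left) → 1 crossing.
Teal: no edge straddles that height → 0 crossings.
Olive: 1–2 at x≈62.3 (right), 2–3 at x≈42.9 (right) → 2 crossings.
Slate: 3–4 at x≈61.6 (right), 7–1 at x≈90.9 (right) → 2 crossings.
Only Violet has an odd count, so the point is inside Violet.

Violet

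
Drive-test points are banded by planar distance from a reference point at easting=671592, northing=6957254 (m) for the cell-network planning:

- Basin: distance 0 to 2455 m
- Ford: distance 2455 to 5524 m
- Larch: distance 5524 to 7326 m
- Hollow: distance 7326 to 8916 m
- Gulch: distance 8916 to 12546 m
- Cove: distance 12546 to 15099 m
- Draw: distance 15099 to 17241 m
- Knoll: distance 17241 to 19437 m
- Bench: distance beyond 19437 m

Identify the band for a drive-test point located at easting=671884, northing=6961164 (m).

Ford

Distance = √((671884−671592)² + (6961164−6957254)²) = √(85264.000 + 15288100.000) = 3920.888 m.
2455 ≤ 3920.888 < 5524 → Ford.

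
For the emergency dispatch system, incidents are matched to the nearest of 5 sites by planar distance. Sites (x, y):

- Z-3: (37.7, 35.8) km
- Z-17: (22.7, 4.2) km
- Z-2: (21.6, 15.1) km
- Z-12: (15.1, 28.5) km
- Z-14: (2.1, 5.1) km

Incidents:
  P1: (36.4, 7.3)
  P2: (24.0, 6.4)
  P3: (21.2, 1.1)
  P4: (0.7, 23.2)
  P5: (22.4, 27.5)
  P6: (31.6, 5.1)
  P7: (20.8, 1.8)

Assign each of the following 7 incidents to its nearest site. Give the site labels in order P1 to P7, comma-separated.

Z-17, Z-17, Z-17, Z-12, Z-12, Z-17, Z-17

P1 → Z-17 (d²=197.30)
P2 → Z-17 (d²=6.53)
P3 → Z-17 (d²=11.86)
P4 → Z-12 (d²=235.45)
P5 → Z-12 (d²=54.29)
P6 → Z-17 (d²=80.02)
P7 → Z-17 (d²=9.37)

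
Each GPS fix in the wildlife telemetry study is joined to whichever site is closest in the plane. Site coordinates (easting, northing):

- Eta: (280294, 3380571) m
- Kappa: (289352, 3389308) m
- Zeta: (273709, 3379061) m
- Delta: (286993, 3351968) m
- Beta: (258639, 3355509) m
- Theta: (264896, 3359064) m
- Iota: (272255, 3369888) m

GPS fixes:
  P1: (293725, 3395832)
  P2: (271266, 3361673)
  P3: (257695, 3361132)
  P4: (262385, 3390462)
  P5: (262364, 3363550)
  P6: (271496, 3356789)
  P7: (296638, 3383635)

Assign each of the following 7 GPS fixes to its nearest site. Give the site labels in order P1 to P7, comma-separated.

Kappa, Theta, Beta, Zeta, Theta, Theta, Kappa

P1 → Kappa (d²=61685705.00)
P2 → Theta (d²=47383781.00)
P3 → Beta (d²=32509265.00)
P4 → Zeta (d²=258215777.00)
P5 → Theta (d²=26535220.00)
P6 → Theta (d²=48735625.00)
P7 → Kappa (d²=85268725.00)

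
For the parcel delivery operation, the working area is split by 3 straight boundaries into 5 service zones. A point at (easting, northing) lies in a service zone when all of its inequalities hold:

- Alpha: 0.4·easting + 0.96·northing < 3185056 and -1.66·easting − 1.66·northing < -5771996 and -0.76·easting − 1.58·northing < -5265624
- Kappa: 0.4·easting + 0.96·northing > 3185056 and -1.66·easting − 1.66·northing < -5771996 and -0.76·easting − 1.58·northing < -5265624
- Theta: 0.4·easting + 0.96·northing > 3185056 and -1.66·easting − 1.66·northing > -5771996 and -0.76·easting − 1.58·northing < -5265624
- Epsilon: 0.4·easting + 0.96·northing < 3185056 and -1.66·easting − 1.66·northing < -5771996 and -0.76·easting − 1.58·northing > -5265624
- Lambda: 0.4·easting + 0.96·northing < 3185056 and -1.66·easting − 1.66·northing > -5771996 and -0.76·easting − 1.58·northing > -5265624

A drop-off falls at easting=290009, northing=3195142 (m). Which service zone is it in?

Alpha

0.4·290009 + 0.96·3195142 = 3183339.920, which is < 3185056
-1.66·290009 − 1.66·3195142 = -5785350.660, which is < -5771996
-0.76·290009 − 1.58·3195142 = -5268731.200, which is < -5265624
This sign pattern matches Alpha.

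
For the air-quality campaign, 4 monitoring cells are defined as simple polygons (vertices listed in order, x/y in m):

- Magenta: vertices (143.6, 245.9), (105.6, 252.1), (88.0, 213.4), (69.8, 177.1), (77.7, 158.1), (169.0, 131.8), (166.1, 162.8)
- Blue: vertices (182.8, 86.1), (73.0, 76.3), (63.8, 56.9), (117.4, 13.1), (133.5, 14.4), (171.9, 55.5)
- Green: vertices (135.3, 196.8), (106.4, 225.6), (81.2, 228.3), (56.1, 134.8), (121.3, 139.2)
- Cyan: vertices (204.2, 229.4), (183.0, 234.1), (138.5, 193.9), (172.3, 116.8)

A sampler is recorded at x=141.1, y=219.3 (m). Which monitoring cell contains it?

Cast a ray rightward from (141.1, 219.3). For each polygon, the edges (by vertex number in listed order) whose endpoints lie on opposite sides of y = 219.3, where each meets that height, and whether that is right or left of the point:
Magenta: 2–3 at x≈90.68 (left), 7–1 at x≈150.80 (right) → 1 crossing.
Blue: no edge straddles that height → 0 crossings.
Green: 1–2 at x≈112.72 (left), 3–4 at x≈78.78 (left) → 0 crossings.
Cyan: 2–3 at x≈166.62 (right), 4–1 at x≈201.34 (right) → 2 crossings.
Only Magenta has an odd count, so the point is inside Magenta.

Magenta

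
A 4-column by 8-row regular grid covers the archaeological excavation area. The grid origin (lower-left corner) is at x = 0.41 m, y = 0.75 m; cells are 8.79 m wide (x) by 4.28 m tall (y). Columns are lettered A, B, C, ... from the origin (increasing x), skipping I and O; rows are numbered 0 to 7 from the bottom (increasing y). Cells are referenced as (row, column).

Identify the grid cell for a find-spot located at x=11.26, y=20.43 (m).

(4, B)

Column index: ⌊(11.26 − 0.41) / 8.79⌋ = ⌊1.234⌋ = 1 → column B
Row offset from origin: ⌊(20.43 − 0.75) / 4.28⌋ = ⌊4.598⌋ = 4 → row 4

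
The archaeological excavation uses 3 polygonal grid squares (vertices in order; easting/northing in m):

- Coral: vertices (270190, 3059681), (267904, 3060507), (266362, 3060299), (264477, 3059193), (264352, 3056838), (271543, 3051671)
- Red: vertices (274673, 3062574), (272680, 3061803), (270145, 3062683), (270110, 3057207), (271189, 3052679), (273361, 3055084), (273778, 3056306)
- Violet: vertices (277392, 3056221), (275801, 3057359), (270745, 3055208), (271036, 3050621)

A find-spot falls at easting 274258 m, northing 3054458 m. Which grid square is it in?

Cast a ray rightward from (274258, 3054458). For each polygon, the edges (by vertex number in listed order) whose endpoints lie on opposite sides of northing = 3054458, where each meets that height, and whether that is right or left of the point:
Coral: 5–6 at easting≈267664.3 (left), 6–1 at easting≈271072.2 (left) → 0 crossings.
Red: 4–5 at easting≈270765.1 (left), 5–6 at easting≈272795.6 (left) → 0 crossings.
Violet: 3–4 at easting≈270792.6 (left), 4–1 at easting≈275391.0 (right) → 1 crossing.
Only Violet has an odd count, so the point is inside Violet.

Violet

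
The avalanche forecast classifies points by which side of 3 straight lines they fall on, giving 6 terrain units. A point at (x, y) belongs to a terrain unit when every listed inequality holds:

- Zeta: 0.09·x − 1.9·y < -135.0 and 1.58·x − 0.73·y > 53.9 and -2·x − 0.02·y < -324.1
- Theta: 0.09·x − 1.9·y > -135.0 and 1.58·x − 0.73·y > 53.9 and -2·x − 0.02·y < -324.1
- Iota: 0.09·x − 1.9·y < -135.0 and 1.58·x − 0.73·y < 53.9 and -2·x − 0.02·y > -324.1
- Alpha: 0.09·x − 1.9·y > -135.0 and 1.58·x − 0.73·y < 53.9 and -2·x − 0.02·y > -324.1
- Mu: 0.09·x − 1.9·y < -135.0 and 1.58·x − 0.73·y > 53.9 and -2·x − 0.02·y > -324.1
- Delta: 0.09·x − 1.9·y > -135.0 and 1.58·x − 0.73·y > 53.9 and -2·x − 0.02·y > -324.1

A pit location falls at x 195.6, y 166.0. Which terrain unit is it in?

Zeta

0.09·195.6 − 1.9·166.0 = -297.796, which is < -135.0
1.58·195.6 − 0.73·166.0 = 187.868, which is > 53.9
-2·195.6 − 0.02·166.0 = -394.520, which is < -324.1
This sign pattern matches Zeta.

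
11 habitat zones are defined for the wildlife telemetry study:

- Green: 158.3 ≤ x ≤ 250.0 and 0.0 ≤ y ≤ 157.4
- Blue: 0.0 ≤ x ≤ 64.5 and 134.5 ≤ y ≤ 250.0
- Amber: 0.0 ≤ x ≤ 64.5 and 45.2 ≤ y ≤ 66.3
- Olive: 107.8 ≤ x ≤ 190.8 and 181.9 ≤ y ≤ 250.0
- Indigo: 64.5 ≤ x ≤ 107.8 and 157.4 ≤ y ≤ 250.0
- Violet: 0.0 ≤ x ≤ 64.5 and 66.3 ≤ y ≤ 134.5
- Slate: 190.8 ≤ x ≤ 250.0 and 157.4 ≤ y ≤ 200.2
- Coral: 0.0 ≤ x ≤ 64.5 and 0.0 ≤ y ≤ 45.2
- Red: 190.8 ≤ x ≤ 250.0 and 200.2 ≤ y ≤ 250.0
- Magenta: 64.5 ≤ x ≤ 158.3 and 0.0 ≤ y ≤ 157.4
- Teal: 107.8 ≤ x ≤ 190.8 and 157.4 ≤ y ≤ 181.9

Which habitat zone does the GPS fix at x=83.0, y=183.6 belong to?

The point has x = 83.0 and y = 183.6.
Only Indigo satisfies 64.5 ≤ x ≤ 107.8 and 157.4 ≤ y ≤ 250.0.

Indigo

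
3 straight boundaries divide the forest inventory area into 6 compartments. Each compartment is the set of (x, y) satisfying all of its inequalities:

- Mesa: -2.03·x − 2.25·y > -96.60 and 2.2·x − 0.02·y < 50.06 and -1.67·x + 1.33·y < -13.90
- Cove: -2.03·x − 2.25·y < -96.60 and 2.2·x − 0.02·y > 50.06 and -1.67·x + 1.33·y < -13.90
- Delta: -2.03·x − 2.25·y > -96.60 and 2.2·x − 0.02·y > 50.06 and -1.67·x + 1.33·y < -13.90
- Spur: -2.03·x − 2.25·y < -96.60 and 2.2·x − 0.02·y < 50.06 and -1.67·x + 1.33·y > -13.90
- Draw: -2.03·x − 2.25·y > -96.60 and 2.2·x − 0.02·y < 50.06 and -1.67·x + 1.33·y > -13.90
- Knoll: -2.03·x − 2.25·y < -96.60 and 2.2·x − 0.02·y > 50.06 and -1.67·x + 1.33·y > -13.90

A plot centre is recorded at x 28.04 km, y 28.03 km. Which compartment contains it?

-2.03·28.04 − 2.25·28.03 = -119.989, which is < -96.60
2.2·28.04 − 0.02·28.03 = 61.127, which is > 50.06
-1.67·28.04 + 1.33·28.03 = -9.547, which is > -13.90
This sign pattern matches Knoll.

Knoll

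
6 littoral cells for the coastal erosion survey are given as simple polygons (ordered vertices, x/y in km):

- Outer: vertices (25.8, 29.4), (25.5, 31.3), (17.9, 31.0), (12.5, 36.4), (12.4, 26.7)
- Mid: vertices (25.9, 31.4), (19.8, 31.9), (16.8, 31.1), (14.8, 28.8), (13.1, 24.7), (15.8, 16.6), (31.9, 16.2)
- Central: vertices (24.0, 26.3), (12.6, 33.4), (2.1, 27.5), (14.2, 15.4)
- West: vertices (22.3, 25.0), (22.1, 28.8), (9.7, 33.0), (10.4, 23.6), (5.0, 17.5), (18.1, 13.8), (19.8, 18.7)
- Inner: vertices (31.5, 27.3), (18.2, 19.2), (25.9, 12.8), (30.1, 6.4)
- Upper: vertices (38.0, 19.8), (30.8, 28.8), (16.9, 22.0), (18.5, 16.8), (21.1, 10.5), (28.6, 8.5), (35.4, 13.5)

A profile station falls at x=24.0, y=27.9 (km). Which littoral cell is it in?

Mid

Cast a ray rightward from (24.0, 27.9). For each polygon, the edges (by vertex number in listed order) whose endpoints lie on opposite sides of y = 27.9, where each meets that height, and whether that is right or left of the point:
Outer: 4–5 at x≈12.41 (left), 5–1 at x≈18.36 (left) → 0 crossings.
Mid: 4–5 at x≈14.43 (left), 7–1 at x≈27.28 (right) → 1 crossing.
Central: 1–2 at x≈21.43 (left), 2–3 at x≈2.81 (left) → 0 crossings.
West: 1–2 at x≈22.15 (left), 3–4 at x≈10.08 (left) → 0 crossings.
Inner: no edge straddles that height → 0 crossings.
Upper: 1–2 at x≈31.52 (right), 2–3 at x≈28.96 (right) → 2 crossings.
Only Mid has an odd count, so the point is inside Mid.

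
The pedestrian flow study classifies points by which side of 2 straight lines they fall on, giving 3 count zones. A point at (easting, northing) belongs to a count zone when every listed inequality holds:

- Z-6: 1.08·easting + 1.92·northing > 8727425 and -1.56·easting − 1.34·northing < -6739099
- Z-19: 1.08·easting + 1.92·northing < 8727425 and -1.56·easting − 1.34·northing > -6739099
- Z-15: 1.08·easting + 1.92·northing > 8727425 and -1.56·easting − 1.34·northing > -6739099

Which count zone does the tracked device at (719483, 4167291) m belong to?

1.08·719483 + 1.92·4167291 = 8778240.360, which is > 8727425
-1.56·719483 − 1.34·4167291 = -6706563.420, which is > -6739099
This sign pattern matches Z-15.

Z-15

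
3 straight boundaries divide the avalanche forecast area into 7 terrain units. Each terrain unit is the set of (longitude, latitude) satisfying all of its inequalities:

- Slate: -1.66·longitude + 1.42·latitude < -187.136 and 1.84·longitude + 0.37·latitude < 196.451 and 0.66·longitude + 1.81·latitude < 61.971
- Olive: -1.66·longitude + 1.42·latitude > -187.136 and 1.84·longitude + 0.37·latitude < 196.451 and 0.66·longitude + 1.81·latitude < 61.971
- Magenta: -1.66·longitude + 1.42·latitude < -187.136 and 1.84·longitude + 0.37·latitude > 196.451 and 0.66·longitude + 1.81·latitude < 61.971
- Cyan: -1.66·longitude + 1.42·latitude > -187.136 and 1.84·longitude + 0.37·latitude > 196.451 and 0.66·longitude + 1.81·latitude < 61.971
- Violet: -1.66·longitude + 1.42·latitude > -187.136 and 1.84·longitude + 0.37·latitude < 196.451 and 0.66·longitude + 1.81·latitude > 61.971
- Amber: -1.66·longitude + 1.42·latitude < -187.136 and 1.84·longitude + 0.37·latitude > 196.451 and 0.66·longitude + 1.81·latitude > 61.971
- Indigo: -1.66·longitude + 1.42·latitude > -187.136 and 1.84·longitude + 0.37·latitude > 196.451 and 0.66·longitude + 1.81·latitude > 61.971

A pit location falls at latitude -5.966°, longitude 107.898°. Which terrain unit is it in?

-1.66·107.898 + 1.42·-5.966 = -187.582, which is < -187.136
1.84·107.898 + 0.37·-5.966 = 196.325, which is < 196.451
0.66·107.898 + 1.81·-5.966 = 60.414, which is < 61.971
This sign pattern matches Slate.

Slate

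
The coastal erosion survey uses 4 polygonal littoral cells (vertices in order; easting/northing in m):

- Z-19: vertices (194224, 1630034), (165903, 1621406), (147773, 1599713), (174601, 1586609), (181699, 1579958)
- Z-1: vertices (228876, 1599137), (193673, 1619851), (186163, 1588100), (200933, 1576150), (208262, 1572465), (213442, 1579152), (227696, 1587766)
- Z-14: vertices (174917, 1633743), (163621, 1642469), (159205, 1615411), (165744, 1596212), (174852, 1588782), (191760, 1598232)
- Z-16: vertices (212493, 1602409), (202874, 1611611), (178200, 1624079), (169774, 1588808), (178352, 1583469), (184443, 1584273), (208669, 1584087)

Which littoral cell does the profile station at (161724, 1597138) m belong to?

Z-19

Cast a ray rightward from (161724, 1597138). For each polygon, the edges (by vertex number in listed order) whose endpoints lie on opposite sides of northing = 1597138, where each meets that height, and whether that is right or left of the point:
Z-19: 3–4 at easting≈153044.8 (left), 5–1 at easting≈185996.1 (right) → 1 crossing.
Z-1: 2–3 at easting≈188300.7 (right), 7–1 at easting≈228668.6 (right) → 2 crossings.
Z-14: 3–4 at easting≈165428.6 (right), 5–6 at easting≈189802.6 (right) → 2 crossings.
Z-16: 3–4 at easting≈171764.0 (right), 7–1 at easting≈211392.9 (right) → 2 crossings.
Only Z-19 has an odd count, so the point is inside Z-19.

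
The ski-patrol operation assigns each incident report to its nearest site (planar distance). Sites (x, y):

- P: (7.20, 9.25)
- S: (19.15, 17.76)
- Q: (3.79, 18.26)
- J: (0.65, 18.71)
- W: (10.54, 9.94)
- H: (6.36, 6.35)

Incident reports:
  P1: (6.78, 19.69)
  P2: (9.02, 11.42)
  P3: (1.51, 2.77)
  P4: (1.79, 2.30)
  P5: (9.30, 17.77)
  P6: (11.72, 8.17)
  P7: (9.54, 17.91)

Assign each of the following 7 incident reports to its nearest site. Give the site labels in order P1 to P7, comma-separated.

P1 → Q (d²=10.98)
P2 → W (d²=4.50)
P3 → H (d²=36.34)
P4 → H (d²=37.29)
P5 → Q (d²=30.60)
P6 → W (d²=4.53)
P7 → Q (d²=33.18)

Q, W, H, H, Q, W, Q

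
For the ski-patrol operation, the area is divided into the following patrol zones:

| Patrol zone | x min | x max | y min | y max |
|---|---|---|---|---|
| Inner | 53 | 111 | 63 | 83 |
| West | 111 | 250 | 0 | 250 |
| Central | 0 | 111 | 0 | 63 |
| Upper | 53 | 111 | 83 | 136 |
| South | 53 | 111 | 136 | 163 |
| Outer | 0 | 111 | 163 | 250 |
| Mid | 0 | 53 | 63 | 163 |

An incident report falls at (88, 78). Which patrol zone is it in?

Inner

The point has x = 88 and y = 78.
Only Inner satisfies 53 ≤ x ≤ 111 and 63 ≤ y ≤ 83.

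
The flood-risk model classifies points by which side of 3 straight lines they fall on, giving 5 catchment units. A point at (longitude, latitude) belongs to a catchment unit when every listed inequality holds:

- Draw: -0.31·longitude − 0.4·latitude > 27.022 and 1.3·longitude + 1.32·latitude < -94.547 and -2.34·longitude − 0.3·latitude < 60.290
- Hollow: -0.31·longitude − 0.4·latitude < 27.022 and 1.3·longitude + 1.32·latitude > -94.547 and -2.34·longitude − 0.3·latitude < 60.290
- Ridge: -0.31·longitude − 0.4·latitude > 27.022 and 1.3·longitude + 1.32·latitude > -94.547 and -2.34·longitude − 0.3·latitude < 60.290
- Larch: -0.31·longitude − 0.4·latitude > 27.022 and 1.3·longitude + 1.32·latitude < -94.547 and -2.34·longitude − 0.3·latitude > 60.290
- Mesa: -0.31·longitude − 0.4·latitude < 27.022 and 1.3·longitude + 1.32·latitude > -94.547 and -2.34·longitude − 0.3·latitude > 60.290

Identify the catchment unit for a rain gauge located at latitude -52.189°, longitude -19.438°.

Mesa

-0.31·-19.438 − 0.4·-52.189 = 26.901, which is < 27.022
1.3·-19.438 + 1.32·-52.189 = -94.159, which is > -94.547
-2.34·-19.438 − 0.3·-52.189 = 61.142, which is > 60.290
This sign pattern matches Mesa.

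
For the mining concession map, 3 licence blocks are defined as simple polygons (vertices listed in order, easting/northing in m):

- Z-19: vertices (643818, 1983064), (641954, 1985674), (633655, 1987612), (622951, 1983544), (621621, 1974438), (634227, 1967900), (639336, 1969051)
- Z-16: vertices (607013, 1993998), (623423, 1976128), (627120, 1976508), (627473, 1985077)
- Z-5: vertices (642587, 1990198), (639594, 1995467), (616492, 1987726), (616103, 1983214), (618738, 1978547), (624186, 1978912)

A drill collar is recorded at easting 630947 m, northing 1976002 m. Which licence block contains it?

Z-19

Cast a ray rightward from (630947, 1976002). For each polygon, the edges (by vertex number in listed order) whose endpoints lie on opposite sides of northing = 1976002, where each meets that height, and whether that is right or left of the point:
Z-19: 4–5 at easting≈621849.4 (left), 7–1 at easting≈641559.2 (right) → 1 crossing.
Z-16: no edge straddles that height → 0 crossings.
Z-5: no edge straddles that height → 0 crossings.
Only Z-19 has an odd count, so the point is inside Z-19.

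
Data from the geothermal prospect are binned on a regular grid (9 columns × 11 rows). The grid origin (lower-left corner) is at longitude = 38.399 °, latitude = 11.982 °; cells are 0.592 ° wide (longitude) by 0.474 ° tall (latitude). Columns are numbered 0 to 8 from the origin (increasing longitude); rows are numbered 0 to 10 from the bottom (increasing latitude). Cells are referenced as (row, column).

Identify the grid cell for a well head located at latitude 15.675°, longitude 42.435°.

Column index: ⌊(42.435 − 38.399) / 0.592⌋ = ⌊6.818⌋ = 6
Row offset from origin: ⌊(15.675 − 11.982) / 0.474⌋ = ⌊7.791⌋ = 7 → row 7

(7, 6)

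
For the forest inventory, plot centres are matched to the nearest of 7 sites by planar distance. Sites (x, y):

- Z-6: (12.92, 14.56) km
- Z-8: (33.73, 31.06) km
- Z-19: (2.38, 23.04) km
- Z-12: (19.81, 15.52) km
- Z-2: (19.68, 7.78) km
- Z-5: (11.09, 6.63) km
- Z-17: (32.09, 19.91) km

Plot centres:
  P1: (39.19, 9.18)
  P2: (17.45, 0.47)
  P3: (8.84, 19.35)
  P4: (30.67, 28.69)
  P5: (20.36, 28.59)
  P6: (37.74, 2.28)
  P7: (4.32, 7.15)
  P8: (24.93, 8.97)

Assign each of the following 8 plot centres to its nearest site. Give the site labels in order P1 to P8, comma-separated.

Z-17, Z-2, Z-6, Z-8, Z-12, Z-17, Z-5, Z-2

P1 → Z-17 (d²=165.54)
P2 → Z-2 (d²=58.41)
P3 → Z-6 (d²=39.59)
P4 → Z-8 (d²=14.98)
P5 → Z-12 (d²=171.13)
P6 → Z-17 (d²=342.74)
P7 → Z-5 (d²=46.10)
P8 → Z-2 (d²=28.98)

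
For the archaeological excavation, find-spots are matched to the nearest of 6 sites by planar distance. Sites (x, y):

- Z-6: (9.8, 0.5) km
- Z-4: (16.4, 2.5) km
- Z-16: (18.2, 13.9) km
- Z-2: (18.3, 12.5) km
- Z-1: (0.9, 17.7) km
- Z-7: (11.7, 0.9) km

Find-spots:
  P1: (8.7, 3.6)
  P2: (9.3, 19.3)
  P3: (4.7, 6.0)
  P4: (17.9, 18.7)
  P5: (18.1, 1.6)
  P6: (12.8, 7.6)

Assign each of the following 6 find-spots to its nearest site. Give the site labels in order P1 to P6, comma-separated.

Z-6, Z-1, Z-6, Z-16, Z-4, Z-4

P1 → Z-6 (d²=10.82)
P2 → Z-1 (d²=73.12)
P3 → Z-6 (d²=56.26)
P4 → Z-16 (d²=23.13)
P5 → Z-4 (d²=3.70)
P6 → Z-4 (d²=38.97)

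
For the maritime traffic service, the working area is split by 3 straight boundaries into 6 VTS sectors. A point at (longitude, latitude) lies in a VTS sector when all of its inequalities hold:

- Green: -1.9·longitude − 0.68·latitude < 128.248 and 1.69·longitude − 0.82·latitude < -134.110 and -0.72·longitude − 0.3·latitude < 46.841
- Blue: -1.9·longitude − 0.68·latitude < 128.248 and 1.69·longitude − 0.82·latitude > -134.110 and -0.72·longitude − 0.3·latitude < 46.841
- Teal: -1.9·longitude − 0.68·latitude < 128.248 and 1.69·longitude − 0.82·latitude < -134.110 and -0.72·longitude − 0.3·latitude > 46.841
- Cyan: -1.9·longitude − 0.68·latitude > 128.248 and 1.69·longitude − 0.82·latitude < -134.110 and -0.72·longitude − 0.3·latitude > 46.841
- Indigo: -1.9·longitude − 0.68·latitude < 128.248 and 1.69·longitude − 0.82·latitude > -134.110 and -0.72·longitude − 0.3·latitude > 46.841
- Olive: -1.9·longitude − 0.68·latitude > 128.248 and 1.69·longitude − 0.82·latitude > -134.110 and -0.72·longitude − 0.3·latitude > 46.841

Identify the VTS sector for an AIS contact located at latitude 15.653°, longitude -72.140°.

-1.9·-72.140 − 0.68·15.653 = 126.422, which is < 128.248
1.69·-72.140 − 0.82·15.653 = -134.752, which is < -134.110
-0.72·-72.140 − 0.3·15.653 = 47.245, which is > 46.841
This sign pattern matches Teal.

Teal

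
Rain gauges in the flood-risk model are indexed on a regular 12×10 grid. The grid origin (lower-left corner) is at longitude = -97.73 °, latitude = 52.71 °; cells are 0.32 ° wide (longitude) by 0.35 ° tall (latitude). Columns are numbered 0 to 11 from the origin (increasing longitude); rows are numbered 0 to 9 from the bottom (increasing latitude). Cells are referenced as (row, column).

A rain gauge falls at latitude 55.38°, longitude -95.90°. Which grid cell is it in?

(7, 5)

Column index: ⌊(-95.90 − -97.73) / 0.32⌋ = ⌊5.719⌋ = 5
Row offset from origin: ⌊(55.38 − 52.71) / 0.35⌋ = ⌊7.629⌋ = 7 → row 7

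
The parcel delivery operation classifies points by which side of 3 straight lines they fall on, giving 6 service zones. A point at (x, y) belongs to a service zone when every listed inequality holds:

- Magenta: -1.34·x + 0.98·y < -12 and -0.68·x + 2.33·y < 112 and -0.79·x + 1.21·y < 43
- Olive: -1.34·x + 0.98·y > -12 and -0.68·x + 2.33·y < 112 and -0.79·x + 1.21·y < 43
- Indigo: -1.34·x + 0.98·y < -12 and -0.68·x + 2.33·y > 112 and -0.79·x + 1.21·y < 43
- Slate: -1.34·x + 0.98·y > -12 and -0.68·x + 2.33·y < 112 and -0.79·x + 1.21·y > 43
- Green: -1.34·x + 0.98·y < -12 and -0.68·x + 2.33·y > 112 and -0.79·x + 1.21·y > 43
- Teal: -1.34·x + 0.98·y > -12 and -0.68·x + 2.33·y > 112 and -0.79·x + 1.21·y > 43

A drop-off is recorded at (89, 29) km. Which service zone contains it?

Magenta

-1.34·89 + 0.98·29 = -90.840, which is < -12
-0.68·89 + 2.33·29 = 7.050, which is < 112
-0.79·89 + 1.21·29 = -35.220, which is < 43
This sign pattern matches Magenta.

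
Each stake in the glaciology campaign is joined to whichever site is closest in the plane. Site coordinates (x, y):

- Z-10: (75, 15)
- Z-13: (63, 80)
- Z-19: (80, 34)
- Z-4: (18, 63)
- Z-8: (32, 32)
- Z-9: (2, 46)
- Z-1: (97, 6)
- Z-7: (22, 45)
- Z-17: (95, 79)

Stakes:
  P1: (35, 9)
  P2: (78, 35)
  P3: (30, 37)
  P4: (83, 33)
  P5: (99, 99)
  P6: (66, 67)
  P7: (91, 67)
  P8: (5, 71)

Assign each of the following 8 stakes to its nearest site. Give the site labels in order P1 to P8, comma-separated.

P1 → Z-8 (d²=538.00)
P2 → Z-19 (d²=5.00)
P3 → Z-8 (d²=29.00)
P4 → Z-19 (d²=10.00)
P5 → Z-17 (d²=416.00)
P6 → Z-13 (d²=178.00)
P7 → Z-17 (d²=160.00)
P8 → Z-4 (d²=233.00)

Z-8, Z-19, Z-8, Z-19, Z-17, Z-13, Z-17, Z-4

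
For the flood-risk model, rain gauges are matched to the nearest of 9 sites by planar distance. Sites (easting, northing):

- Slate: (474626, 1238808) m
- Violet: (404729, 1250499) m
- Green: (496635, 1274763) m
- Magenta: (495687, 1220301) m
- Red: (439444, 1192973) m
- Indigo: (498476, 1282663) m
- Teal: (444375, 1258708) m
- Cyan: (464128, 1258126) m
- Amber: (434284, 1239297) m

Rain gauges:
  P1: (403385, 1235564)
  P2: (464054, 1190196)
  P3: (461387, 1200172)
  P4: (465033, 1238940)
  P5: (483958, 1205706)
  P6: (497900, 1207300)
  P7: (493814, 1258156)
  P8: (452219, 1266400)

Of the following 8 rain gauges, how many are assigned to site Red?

P1 → Violet
P2 → Red
P3 → Red
P4 → Slate
P5 → Magenta
P6 → Magenta
P7 → Green
P8 → Teal
2 of the 8 go to Red.

2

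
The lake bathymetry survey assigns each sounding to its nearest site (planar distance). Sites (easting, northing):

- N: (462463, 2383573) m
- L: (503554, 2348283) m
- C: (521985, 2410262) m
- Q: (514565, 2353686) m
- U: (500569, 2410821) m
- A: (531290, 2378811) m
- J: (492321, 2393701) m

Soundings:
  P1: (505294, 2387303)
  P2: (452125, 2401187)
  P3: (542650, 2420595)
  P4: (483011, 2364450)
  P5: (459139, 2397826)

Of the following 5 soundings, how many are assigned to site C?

1

P1 → J
P2 → N
P3 → C
P4 → L
P5 → N
1 of the 5 goes to C.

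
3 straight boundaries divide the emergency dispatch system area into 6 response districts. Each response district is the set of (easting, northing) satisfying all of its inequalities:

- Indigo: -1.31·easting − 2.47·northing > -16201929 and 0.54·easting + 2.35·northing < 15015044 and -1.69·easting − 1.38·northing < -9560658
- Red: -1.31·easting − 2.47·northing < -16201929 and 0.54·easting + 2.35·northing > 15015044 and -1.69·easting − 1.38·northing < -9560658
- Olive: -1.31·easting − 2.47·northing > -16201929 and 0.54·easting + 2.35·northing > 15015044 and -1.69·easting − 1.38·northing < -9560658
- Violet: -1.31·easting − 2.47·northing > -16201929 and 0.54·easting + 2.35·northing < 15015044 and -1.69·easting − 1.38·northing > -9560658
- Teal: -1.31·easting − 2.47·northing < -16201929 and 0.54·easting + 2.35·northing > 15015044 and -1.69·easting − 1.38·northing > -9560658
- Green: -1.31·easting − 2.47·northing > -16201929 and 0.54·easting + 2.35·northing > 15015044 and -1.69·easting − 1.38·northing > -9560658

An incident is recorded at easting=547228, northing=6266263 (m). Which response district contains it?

Olive

-1.31·547228 − 2.47·6266263 = -16194538.290, which is > -16201929
0.54·547228 + 2.35·6266263 = 15021221.170, which is > 15015044
-1.69·547228 − 1.38·6266263 = -9572258.260, which is < -9560658
This sign pattern matches Olive.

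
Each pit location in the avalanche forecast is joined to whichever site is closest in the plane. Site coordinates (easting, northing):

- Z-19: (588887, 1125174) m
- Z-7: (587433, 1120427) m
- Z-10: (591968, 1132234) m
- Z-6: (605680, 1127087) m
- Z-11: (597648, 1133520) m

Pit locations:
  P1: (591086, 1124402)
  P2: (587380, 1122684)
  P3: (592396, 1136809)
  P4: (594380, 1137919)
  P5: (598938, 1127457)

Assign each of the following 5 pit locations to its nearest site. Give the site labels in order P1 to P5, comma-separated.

P1 → Z-19 (d²=5431585.00)
P2 → Z-7 (d²=5096858.00)
P3 → Z-10 (d²=21113809.00)
P4 → Z-11 (d²=30031025.00)
P5 → Z-11 (d²=38424069.00)

Z-19, Z-7, Z-10, Z-11, Z-11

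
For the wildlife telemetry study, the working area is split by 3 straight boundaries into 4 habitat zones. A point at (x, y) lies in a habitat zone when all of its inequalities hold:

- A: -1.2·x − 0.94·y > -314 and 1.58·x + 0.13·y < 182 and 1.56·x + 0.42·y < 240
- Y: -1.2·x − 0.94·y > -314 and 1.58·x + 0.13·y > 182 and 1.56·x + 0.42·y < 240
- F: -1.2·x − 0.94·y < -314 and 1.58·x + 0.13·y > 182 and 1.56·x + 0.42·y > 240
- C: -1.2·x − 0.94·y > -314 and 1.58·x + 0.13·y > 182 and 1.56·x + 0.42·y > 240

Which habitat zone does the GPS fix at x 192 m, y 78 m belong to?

C

-1.2·192 − 0.94·78 = -303.720, which is > -314
1.58·192 + 0.13·78 = 313.500, which is > 182
1.56·192 + 0.42·78 = 332.280, which is > 240
This sign pattern matches C.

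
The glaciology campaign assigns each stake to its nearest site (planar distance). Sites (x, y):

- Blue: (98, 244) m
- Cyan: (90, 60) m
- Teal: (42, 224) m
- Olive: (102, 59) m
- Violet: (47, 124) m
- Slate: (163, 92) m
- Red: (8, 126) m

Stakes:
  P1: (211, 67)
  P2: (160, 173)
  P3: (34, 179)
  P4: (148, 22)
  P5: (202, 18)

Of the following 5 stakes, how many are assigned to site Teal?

1

P1 → Slate
P2 → Slate
P3 → Teal
P4 → Olive
P5 → Slate
1 of the 5 goes to Teal.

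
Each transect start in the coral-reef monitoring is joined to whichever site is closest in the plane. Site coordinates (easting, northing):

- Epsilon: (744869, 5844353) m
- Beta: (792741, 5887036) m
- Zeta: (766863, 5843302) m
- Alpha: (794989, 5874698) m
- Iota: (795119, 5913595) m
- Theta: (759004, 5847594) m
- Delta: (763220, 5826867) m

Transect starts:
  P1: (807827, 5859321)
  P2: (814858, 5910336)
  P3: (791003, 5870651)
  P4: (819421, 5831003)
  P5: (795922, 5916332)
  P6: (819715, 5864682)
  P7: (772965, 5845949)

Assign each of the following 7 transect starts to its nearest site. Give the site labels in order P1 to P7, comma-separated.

P1 → Alpha (d²=401266373.00)
P2 → Iota (d²=400249202.00)
P3 → Alpha (d²=32266405.00)
P4 → Alpha (d²=2506175649.00)
P5 → Iota (d²=8135978.00)
P6 → Alpha (d²=711695332.00)
P7 → Zeta (d²=44241013.00)

Alpha, Iota, Alpha, Alpha, Iota, Alpha, Zeta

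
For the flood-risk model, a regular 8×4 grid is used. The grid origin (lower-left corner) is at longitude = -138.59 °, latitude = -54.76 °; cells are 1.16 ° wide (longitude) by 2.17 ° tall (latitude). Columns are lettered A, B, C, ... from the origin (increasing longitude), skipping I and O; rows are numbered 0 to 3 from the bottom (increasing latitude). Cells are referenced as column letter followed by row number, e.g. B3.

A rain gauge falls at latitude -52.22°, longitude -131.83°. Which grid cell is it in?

Column index: ⌊(-131.83 − -138.59) / 1.16⌋ = ⌊5.828⌋ = 5 → column F
Row offset from origin: ⌊(-52.22 − -54.76) / 2.17⌋ = ⌊1.171⌋ = 1 → row 1

F1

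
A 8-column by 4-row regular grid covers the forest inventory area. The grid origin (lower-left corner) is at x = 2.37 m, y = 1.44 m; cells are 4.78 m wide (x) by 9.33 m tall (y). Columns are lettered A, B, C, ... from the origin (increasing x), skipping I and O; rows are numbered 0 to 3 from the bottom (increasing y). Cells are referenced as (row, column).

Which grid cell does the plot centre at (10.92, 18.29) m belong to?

Column index: ⌊(10.92 − 2.37) / 4.78⌋ = ⌊1.789⌋ = 1 → column B
Row offset from origin: ⌊(18.29 − 1.44) / 9.33⌋ = ⌊1.806⌋ = 1 → row 1

(1, B)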